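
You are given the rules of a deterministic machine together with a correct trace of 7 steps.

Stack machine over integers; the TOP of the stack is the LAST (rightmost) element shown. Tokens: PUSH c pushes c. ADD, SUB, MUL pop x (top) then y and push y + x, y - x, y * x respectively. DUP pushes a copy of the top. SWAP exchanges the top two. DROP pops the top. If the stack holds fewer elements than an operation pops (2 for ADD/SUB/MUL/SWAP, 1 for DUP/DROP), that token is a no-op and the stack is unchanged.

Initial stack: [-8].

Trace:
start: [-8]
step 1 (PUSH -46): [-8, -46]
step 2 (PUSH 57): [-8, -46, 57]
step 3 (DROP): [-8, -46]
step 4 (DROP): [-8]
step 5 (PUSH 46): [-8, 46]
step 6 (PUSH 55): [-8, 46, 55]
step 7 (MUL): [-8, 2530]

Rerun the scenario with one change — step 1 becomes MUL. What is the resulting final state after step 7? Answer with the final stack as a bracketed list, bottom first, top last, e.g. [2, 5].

[2530]

(re-executing from step 1 with the substitution; state before step 1: [-8])
step 1 (MUL): [-8]
step 2 (PUSH 57): [-8, 57]
step 3 (DROP): [-8]
step 4 (DROP): []
step 5 (PUSH 46): [46]
step 6 (PUSH 55): [46, 55]
step 7 (MUL): [2530]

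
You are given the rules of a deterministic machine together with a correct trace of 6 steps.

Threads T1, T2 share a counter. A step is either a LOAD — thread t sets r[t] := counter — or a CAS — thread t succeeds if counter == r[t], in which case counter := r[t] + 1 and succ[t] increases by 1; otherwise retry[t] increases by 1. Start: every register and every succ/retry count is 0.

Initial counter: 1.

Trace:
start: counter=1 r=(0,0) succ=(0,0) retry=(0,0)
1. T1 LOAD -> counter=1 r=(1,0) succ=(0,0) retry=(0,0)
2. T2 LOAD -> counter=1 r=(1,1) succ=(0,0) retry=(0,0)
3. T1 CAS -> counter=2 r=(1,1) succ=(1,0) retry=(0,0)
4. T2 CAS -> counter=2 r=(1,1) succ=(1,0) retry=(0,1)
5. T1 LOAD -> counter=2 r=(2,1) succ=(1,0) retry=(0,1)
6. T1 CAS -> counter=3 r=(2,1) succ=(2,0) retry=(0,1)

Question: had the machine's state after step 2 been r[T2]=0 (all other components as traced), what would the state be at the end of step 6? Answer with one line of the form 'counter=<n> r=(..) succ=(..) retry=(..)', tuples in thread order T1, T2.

state after step 2 := counter=1 r=(1,0) succ=(0,0) retry=(0,0)
3. T1 CAS -> counter=2 r=(1,0) succ=(1,0) retry=(0,0)
4. T2 CAS -> counter=2 r=(1,0) succ=(1,0) retry=(0,1)
5. T1 LOAD -> counter=2 r=(2,0) succ=(1,0) retry=(0,1)
6. T1 CAS -> counter=3 r=(2,0) succ=(2,0) retry=(0,1)

counter=3 r=(2,0) succ=(2,0) retry=(0,1)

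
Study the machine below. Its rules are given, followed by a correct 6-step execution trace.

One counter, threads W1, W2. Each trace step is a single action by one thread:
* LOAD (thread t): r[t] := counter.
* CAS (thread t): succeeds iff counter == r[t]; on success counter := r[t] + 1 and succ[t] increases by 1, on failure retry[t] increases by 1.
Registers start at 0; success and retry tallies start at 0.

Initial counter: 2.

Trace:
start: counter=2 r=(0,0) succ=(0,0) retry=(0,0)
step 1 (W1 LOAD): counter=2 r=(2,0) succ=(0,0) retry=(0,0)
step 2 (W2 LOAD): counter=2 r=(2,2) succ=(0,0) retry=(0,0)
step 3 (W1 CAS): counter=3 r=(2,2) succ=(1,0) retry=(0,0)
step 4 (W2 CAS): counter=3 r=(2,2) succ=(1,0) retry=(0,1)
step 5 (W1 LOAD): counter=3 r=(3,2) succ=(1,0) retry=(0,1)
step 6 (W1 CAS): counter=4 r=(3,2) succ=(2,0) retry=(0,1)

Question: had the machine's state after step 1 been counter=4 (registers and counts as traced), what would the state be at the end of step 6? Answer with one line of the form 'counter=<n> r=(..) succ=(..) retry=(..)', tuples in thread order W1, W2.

counter=6 r=(5,4) succ=(1,1) retry=(1,0)

state after step 1 := counter=4 r=(2,0) succ=(0,0) retry=(0,0)
step 2 (W2 LOAD): counter=4 r=(2,4) succ=(0,0) retry=(0,0)
step 3 (W1 CAS): counter=4 r=(2,4) succ=(0,0) retry=(1,0)
step 4 (W2 CAS): counter=5 r=(2,4) succ=(0,1) retry=(1,0)
step 5 (W1 LOAD): counter=5 r=(5,4) succ=(0,1) retry=(1,0)
step 6 (W1 CAS): counter=6 r=(5,4) succ=(1,1) retry=(1,0)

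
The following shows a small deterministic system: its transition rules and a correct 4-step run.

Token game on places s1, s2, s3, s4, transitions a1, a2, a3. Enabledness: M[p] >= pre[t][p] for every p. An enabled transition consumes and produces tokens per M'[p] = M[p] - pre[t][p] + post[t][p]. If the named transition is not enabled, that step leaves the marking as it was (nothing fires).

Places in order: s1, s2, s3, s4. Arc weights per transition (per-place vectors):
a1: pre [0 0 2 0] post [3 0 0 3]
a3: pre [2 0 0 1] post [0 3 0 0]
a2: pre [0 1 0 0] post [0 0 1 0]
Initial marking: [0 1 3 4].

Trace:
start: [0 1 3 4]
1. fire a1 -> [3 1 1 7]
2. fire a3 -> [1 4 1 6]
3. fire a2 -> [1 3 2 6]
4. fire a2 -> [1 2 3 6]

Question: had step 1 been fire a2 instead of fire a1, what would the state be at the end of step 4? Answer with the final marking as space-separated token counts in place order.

0 0 4 4

(re-executing from step 1 with the substitution; state before step 1: [0 1 3 4])
1. fire a2 -> [0 0 4 4]
2. fire a3 -> [0 0 4 4]
3. fire a2 -> [0 0 4 4]
4. fire a2 -> [0 0 4 4]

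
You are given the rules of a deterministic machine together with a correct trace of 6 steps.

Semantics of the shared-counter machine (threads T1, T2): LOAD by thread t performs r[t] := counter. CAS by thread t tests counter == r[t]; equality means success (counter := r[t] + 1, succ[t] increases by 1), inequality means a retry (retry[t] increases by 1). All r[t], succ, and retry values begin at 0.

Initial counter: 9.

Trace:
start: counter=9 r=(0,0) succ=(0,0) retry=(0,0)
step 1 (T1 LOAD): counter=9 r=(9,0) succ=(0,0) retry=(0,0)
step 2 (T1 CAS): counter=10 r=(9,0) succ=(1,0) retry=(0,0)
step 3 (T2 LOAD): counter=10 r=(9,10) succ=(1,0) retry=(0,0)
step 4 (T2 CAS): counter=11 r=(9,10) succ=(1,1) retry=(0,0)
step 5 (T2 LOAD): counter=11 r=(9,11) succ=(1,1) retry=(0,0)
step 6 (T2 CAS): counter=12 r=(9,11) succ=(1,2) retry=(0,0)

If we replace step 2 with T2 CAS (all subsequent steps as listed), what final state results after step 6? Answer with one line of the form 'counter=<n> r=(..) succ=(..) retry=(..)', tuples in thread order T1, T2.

counter=11 r=(9,10) succ=(0,2) retry=(0,1)

(re-executing from step 2 with the substitution; state before step 2: counter=9 r=(9,0) succ=(0,0) retry=(0,0))
step 2 (T2 CAS): counter=9 r=(9,0) succ=(0,0) retry=(0,1)
step 3 (T2 LOAD): counter=9 r=(9,9) succ=(0,0) retry=(0,1)
step 4 (T2 CAS): counter=10 r=(9,9) succ=(0,1) retry=(0,1)
step 5 (T2 LOAD): counter=10 r=(9,10) succ=(0,1) retry=(0,1)
step 6 (T2 CAS): counter=11 r=(9,10) succ=(0,2) retry=(0,1)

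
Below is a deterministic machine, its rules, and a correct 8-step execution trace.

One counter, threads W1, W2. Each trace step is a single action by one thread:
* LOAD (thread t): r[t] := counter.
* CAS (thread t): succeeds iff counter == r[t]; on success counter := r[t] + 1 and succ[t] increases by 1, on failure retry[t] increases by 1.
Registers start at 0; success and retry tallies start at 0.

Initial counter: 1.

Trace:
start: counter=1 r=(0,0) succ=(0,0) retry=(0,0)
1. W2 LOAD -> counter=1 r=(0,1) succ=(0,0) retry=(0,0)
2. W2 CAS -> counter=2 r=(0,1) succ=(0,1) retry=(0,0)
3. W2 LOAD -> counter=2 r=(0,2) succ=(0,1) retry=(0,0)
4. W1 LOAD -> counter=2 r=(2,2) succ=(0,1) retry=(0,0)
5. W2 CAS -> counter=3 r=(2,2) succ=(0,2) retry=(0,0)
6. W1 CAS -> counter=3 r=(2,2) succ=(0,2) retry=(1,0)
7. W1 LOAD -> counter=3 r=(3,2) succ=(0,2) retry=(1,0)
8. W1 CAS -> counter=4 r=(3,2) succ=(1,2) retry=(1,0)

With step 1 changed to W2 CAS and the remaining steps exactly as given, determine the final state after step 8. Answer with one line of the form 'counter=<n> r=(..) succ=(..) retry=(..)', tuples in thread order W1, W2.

counter=3 r=(2,1) succ=(1,1) retry=(1,2)

(re-executing from step 1 with the substitution; state before step 1: counter=1 r=(0,0) succ=(0,0) retry=(0,0))
1. W2 CAS -> counter=1 r=(0,0) succ=(0,0) retry=(0,1)
2. W2 CAS -> counter=1 r=(0,0) succ=(0,0) retry=(0,2)
3. W2 LOAD -> counter=1 r=(0,1) succ=(0,0) retry=(0,2)
4. W1 LOAD -> counter=1 r=(1,1) succ=(0,0) retry=(0,2)
5. W2 CAS -> counter=2 r=(1,1) succ=(0,1) retry=(0,2)
6. W1 CAS -> counter=2 r=(1,1) succ=(0,1) retry=(1,2)
7. W1 LOAD -> counter=2 r=(2,1) succ=(0,1) retry=(1,2)
8. W1 CAS -> counter=3 r=(2,1) succ=(1,1) retry=(1,2)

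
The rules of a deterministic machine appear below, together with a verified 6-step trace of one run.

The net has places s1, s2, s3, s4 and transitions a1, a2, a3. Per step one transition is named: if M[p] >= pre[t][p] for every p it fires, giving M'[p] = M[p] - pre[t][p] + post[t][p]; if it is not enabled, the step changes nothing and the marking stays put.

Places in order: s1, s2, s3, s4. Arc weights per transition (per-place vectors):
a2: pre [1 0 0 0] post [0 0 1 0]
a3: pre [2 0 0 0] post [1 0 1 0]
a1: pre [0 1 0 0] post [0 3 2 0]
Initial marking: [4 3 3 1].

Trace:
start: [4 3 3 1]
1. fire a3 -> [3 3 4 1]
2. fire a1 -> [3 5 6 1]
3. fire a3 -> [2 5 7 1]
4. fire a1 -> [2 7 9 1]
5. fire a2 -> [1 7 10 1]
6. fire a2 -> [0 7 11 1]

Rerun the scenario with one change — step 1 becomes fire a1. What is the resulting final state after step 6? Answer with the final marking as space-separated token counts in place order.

(re-executing from step 1 with the substitution; state before step 1: [4 3 3 1])
1. fire a1 -> [4 5 5 1]
2. fire a1 -> [4 7 7 1]
3. fire a3 -> [3 7 8 1]
4. fire a1 -> [3 9 10 1]
5. fire a2 -> [2 9 11 1]
6. fire a2 -> [1 9 12 1]

1 9 12 1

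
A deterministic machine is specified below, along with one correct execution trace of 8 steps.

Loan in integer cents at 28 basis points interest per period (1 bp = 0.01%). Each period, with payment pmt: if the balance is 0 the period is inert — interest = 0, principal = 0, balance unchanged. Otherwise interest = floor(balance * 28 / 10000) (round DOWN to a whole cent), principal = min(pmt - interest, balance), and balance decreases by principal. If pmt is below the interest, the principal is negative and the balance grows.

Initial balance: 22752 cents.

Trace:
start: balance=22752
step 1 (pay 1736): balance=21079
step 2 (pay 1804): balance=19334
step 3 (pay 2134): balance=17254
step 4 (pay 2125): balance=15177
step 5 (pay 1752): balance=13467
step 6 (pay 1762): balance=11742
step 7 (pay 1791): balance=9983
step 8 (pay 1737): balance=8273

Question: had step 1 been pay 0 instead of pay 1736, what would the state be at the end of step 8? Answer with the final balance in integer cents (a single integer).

(re-executing from step 1 with the substitution; state before step 1: balance=22752)
step 1 (pay 0): balance=22815
step 2 (pay 1804): balance=21074
step 3 (pay 2134): balance=18999
step 4 (pay 2125): balance=16927
step 5 (pay 1752): balance=15222
step 6 (pay 1762): balance=13502
step 7 (pay 1791): balance=11748
step 8 (pay 1737): balance=10043

10043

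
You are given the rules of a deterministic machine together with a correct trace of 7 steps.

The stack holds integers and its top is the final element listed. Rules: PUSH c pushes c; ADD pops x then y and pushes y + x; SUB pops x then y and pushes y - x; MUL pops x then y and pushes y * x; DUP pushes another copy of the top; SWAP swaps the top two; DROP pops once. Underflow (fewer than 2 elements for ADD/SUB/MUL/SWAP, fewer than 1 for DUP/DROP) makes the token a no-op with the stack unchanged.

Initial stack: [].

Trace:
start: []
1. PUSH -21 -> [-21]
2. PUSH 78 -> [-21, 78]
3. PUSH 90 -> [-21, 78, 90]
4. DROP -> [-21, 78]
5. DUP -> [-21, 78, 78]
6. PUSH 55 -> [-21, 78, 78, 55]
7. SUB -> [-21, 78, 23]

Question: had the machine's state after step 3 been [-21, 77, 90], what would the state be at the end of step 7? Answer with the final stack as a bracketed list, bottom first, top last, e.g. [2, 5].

state after step 3 := [-21, 77, 90]
4. DROP -> [-21, 77]
5. DUP -> [-21, 77, 77]
6. PUSH 55 -> [-21, 77, 77, 55]
7. SUB -> [-21, 77, 22]

[-21, 77, 22]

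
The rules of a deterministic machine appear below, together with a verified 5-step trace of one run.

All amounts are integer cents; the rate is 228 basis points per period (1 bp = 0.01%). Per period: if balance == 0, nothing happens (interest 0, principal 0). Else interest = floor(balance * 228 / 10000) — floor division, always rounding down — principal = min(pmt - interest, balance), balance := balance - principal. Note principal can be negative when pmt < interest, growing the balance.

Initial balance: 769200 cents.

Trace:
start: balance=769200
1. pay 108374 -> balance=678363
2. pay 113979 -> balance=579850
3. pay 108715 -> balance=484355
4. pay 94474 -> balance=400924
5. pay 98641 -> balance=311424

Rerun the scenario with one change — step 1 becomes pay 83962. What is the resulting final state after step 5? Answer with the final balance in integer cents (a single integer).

338139

(re-executing from step 1 with the substitution; state before step 1: balance=769200)
1. pay 83962 -> balance=702775
2. pay 113979 -> balance=604819
3. pay 108715 -> balance=509893
4. pay 94474 -> balance=427044
5. pay 98641 -> balance=338139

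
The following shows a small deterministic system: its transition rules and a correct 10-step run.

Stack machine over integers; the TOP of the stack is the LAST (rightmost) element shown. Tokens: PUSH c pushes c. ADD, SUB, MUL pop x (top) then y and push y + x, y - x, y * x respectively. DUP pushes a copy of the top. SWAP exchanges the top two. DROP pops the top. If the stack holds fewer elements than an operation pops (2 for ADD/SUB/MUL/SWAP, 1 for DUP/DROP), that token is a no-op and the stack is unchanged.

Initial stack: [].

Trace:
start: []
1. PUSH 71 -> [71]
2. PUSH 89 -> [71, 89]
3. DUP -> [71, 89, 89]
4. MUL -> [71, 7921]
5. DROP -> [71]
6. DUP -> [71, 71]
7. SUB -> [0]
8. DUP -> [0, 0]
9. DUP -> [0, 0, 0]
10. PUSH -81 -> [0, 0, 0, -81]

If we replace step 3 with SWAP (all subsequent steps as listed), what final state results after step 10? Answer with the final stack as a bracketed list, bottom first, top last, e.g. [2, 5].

(re-executing from step 3 with the substitution; state before step 3: [71, 89])
3. SWAP -> [89, 71]
4. MUL -> [6319]
5. DROP -> []
6. DUP -> []
7. SUB -> []
8. DUP -> []
9. DUP -> []
10. PUSH -81 -> [-81]

[-81]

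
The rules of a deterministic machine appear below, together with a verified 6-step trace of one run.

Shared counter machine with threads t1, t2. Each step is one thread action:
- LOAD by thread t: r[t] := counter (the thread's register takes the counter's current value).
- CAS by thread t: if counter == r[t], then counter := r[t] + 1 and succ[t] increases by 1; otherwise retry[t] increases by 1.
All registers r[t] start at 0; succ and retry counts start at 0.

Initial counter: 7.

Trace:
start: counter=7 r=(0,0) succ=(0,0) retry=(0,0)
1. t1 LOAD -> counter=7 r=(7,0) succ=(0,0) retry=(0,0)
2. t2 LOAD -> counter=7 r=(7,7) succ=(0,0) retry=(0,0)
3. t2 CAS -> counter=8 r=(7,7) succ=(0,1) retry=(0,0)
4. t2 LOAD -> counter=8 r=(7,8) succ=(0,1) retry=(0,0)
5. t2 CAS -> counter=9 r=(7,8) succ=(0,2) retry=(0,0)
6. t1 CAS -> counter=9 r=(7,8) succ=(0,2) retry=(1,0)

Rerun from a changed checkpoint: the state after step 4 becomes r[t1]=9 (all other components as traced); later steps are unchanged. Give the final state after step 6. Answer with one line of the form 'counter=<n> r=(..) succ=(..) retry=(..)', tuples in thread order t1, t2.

counter=10 r=(9,8) succ=(1,2) retry=(0,0)

state after step 4 := counter=8 r=(9,8) succ=(0,1) retry=(0,0)
5. t2 CAS -> counter=9 r=(9,8) succ=(0,2) retry=(0,0)
6. t1 CAS -> counter=10 r=(9,8) succ=(1,2) retry=(0,0)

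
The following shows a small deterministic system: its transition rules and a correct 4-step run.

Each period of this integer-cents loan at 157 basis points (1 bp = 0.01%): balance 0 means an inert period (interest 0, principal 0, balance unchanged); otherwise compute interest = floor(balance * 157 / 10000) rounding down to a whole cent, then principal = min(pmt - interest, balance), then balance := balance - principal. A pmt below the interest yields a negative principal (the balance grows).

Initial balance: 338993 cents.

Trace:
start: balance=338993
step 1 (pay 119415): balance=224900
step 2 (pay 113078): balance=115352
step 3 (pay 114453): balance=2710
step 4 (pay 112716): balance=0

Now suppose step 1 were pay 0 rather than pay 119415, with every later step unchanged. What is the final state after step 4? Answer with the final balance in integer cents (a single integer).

15164

(re-executing from step 1 with the substitution; state before step 1: balance=338993)
step 1 (pay 0): balance=344315
step 2 (pay 113078): balance=236642
step 3 (pay 114453): balance=125904
step 4 (pay 112716): balance=15164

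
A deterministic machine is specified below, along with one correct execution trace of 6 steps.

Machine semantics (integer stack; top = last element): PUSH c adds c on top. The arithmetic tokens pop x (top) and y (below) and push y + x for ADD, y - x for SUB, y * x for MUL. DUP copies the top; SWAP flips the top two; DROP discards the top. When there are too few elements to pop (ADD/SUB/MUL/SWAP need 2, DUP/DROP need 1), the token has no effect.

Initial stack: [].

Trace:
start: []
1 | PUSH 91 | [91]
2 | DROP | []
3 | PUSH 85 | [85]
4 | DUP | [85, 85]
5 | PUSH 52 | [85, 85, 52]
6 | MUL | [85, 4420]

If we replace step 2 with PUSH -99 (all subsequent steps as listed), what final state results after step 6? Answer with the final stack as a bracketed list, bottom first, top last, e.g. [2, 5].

(re-executing from step 2 with the substitution; state before step 2: [91])
2 | PUSH -99 | [91, -99]
3 | PUSH 85 | [91, -99, 85]
4 | DUP | [91, -99, 85, 85]
5 | PUSH 52 | [91, -99, 85, 85, 52]
6 | MUL | [91, -99, 85, 4420]

[91, -99, 85, 4420]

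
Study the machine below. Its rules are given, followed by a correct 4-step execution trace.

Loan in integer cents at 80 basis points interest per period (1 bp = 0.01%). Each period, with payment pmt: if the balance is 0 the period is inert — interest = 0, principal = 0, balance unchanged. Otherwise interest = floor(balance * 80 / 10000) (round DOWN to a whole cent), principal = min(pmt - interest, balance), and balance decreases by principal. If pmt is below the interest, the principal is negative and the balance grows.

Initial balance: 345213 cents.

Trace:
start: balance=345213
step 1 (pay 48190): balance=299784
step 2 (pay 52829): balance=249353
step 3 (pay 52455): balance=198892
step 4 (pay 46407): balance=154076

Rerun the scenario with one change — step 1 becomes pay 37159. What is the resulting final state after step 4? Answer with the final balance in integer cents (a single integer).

(re-executing from step 1 with the substitution; state before step 1: balance=345213)
step 1 (pay 37159): balance=310815
step 2 (pay 52829): balance=260472
step 3 (pay 52455): balance=210100
step 4 (pay 46407): balance=165373

165373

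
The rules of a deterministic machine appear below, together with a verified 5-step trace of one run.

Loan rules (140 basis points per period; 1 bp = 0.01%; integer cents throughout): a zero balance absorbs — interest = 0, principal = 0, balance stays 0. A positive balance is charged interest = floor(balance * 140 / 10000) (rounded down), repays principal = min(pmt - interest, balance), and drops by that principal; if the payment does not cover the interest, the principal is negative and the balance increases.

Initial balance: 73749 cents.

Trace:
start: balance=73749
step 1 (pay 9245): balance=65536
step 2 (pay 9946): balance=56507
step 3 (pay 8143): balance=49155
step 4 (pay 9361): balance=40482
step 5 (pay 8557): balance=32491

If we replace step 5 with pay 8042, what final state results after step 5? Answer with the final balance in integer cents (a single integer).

(re-executing from step 5 with the substitution; state before step 5: balance=40482)
step 5 (pay 8042): balance=33006

33006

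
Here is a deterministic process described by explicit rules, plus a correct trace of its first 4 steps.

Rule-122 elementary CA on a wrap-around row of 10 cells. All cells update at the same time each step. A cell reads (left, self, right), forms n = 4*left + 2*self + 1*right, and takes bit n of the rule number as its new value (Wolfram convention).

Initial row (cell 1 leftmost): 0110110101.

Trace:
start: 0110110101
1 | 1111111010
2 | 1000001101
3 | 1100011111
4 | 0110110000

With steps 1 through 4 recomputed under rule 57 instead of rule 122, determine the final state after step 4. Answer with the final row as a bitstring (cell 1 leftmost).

(re-executing steps 1..4 under rule 57; state before step 1: 0110110101)
1 | 1101101010
2 | 1011010101
3 | 0110101011
4 | 1101010110

1101010110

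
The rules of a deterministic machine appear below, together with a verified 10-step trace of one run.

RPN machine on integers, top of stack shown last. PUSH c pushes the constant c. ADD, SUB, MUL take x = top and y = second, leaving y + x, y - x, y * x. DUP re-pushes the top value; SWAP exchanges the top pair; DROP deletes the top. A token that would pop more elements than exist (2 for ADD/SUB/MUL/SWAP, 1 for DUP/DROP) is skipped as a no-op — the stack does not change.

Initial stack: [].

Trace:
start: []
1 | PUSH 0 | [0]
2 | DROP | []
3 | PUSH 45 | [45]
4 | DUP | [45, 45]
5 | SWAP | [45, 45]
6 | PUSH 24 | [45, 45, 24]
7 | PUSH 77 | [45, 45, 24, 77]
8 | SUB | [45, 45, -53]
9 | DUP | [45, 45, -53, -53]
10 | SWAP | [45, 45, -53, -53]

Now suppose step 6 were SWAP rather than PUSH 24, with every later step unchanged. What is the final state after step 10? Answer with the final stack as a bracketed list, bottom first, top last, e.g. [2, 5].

(re-executing from step 6 with the substitution; state before step 6: [45, 45])
6 | SWAP | [45, 45]
7 | PUSH 77 | [45, 45, 77]
8 | SUB | [45, -32]
9 | DUP | [45, -32, -32]
10 | SWAP | [45, -32, -32]

[45, -32, -32]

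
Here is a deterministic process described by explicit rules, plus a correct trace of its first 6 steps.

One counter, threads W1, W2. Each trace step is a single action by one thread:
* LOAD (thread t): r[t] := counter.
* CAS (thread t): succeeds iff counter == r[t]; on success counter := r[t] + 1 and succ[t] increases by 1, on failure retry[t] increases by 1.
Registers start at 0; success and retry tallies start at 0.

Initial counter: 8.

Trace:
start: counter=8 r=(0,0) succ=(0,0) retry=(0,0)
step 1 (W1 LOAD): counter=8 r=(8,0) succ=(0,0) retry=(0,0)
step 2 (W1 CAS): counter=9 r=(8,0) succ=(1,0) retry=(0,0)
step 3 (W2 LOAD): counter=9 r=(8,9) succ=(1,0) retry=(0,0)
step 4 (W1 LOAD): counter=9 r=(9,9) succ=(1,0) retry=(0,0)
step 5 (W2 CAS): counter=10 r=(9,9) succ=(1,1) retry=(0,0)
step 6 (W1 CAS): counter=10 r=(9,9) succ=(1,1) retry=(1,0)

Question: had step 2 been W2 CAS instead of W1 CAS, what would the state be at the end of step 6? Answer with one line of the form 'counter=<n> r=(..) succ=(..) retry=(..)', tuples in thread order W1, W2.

(re-executing from step 2 with the substitution; state before step 2: counter=8 r=(8,0) succ=(0,0) retry=(0,0))
step 2 (W2 CAS): counter=8 r=(8,0) succ=(0,0) retry=(0,1)
step 3 (W2 LOAD): counter=8 r=(8,8) succ=(0,0) retry=(0,1)
step 4 (W1 LOAD): counter=8 r=(8,8) succ=(0,0) retry=(0,1)
step 5 (W2 CAS): counter=9 r=(8,8) succ=(0,1) retry=(0,1)
step 6 (W1 CAS): counter=9 r=(8,8) succ=(0,1) retry=(1,1)

counter=9 r=(8,8) succ=(0,1) retry=(1,1)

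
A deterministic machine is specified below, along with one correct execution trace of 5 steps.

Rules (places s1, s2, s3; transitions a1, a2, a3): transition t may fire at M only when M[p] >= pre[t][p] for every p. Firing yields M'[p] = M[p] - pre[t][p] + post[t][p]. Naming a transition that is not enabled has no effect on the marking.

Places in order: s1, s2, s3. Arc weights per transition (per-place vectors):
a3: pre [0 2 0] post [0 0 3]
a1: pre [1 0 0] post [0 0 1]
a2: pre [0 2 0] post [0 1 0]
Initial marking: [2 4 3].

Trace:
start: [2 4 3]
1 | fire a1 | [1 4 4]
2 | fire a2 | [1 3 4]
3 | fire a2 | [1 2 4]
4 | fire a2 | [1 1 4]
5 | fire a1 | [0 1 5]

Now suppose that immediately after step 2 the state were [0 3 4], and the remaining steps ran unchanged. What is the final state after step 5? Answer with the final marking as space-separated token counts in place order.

0 1 4

state after step 2 := [0 3 4]
3 | fire a2 | [0 2 4]
4 | fire a2 | [0 1 4]
5 | fire a1 | [0 1 4]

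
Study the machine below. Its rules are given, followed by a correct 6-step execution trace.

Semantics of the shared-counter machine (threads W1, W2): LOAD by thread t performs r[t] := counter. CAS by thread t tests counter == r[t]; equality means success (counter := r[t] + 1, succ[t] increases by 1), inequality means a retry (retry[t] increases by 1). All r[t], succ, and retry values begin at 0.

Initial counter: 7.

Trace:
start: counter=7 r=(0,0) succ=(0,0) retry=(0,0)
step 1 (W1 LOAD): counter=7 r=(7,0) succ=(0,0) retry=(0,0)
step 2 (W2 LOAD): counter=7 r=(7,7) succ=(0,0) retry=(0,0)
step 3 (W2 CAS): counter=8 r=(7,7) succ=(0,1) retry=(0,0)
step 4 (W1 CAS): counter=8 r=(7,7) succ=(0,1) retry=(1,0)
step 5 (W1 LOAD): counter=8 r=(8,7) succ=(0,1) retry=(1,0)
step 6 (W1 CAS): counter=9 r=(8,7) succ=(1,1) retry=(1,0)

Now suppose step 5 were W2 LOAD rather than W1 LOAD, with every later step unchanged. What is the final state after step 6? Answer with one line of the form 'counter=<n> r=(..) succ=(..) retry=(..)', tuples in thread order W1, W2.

(re-executing from step 5 with the substitution; state before step 5: counter=8 r=(7,7) succ=(0,1) retry=(1,0))
step 5 (W2 LOAD): counter=8 r=(7,8) succ=(0,1) retry=(1,0)
step 6 (W1 CAS): counter=8 r=(7,8) succ=(0,1) retry=(2,0)

counter=8 r=(7,8) succ=(0,1) retry=(2,0)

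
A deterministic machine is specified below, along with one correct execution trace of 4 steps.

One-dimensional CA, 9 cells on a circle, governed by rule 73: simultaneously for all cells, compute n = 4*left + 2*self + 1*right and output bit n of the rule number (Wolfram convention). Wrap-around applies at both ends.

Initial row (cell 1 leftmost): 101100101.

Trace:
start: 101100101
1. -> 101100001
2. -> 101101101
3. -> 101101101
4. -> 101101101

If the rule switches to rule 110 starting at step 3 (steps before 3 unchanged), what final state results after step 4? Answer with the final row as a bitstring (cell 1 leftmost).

(re-executing steps 3..4 under rule 110; state before step 3: 101101101)
3. -> 111111111
4. -> 000000000

000000000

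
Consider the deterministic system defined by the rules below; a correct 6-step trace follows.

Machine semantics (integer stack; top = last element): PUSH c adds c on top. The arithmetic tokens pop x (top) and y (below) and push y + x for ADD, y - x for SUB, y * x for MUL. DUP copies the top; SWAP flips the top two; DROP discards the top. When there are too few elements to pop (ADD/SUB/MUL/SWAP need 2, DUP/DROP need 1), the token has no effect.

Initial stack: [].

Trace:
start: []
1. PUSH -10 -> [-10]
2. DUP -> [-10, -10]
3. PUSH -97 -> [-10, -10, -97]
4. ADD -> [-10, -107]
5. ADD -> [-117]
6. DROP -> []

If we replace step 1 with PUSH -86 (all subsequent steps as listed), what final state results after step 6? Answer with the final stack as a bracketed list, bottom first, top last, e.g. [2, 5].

(re-executing from step 1 with the substitution; state before step 1: [])
1. PUSH -86 -> [-86]
2. DUP -> [-86, -86]
3. PUSH -97 -> [-86, -86, -97]
4. ADD -> [-86, -183]
5. ADD -> [-269]
6. DROP -> []

[]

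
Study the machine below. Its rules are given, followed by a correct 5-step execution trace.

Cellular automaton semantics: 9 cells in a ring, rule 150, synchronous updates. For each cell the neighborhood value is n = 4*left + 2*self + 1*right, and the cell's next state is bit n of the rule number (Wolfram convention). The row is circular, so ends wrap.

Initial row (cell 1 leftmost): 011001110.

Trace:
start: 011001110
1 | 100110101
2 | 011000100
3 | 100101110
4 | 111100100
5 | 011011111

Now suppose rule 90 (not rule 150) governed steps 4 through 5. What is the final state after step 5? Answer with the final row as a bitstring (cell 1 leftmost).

(re-executing steps 4..5 under rule 90; state before step 4: 100101110)
4 | 011001010
5 | 111110001

111110001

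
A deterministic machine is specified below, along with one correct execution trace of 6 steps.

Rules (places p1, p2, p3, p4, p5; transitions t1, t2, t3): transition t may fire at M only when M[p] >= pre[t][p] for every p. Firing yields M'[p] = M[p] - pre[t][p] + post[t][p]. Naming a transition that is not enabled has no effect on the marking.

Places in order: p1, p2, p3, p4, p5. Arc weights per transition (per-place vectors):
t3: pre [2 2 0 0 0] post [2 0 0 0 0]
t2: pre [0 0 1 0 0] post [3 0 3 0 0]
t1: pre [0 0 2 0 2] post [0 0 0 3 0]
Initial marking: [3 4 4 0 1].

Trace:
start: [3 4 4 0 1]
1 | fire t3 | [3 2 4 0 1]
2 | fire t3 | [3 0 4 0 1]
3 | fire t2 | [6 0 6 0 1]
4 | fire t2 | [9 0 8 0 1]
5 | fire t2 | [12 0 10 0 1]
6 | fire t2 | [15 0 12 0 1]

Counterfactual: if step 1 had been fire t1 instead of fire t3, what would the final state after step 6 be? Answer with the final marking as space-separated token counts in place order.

(re-executing from step 1 with the substitution; state before step 1: [3 4 4 0 1])
1 | fire t1 | [3 4 4 0 1]
2 | fire t3 | [3 2 4 0 1]
3 | fire t2 | [6 2 6 0 1]
4 | fire t2 | [9 2 8 0 1]
5 | fire t2 | [12 2 10 0 1]
6 | fire t2 | [15 2 12 0 1]

15 2 12 0 1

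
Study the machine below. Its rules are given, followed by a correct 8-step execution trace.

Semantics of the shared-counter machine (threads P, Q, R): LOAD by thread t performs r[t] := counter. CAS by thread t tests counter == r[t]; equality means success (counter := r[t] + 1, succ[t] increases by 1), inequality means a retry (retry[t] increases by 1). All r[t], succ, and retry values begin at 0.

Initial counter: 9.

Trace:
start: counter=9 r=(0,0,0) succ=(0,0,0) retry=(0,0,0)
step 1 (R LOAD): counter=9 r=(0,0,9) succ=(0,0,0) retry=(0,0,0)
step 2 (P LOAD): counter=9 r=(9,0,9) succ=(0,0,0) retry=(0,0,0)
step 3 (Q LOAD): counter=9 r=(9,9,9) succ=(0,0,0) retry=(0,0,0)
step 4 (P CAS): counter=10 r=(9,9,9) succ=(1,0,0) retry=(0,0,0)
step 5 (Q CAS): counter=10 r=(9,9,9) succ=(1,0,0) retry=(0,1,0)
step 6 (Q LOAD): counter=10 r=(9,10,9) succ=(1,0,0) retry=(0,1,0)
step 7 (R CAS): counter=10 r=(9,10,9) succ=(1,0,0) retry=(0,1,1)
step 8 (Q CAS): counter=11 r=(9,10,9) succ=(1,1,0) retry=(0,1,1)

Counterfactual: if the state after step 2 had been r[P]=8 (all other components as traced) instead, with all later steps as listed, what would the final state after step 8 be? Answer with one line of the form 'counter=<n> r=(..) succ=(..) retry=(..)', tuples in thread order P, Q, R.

counter=11 r=(8,10,9) succ=(0,2,0) retry=(1,0,1)

state after step 2 := counter=9 r=(8,0,9) succ=(0,0,0) retry=(0,0,0)
step 3 (Q LOAD): counter=9 r=(8,9,9) succ=(0,0,0) retry=(0,0,0)
step 4 (P CAS): counter=9 r=(8,9,9) succ=(0,0,0) retry=(1,0,0)
step 5 (Q CAS): counter=10 r=(8,9,9) succ=(0,1,0) retry=(1,0,0)
step 6 (Q LOAD): counter=10 r=(8,10,9) succ=(0,1,0) retry=(1,0,0)
step 7 (R CAS): counter=10 r=(8,10,9) succ=(0,1,0) retry=(1,0,1)
step 8 (Q CAS): counter=11 r=(8,10,9) succ=(0,2,0) retry=(1,0,1)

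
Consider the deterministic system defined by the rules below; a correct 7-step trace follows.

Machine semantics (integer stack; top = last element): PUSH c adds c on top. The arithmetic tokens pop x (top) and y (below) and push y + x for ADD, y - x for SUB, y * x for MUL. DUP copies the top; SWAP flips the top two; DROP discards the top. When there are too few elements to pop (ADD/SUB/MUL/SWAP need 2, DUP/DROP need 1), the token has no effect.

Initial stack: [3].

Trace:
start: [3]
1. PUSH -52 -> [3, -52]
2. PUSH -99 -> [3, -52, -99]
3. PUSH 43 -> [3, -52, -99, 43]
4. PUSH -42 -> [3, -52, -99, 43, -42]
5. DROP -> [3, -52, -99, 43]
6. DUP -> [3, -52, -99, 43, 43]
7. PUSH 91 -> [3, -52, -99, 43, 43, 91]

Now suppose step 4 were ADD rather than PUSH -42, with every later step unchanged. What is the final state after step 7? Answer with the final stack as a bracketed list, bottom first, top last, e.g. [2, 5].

[3, -52, -52, 91]

(re-executing from step 4 with the substitution; state before step 4: [3, -52, -99, 43])
4. ADD -> [3, -52, -56]
5. DROP -> [3, -52]
6. DUP -> [3, -52, -52]
7. PUSH 91 -> [3, -52, -52, 91]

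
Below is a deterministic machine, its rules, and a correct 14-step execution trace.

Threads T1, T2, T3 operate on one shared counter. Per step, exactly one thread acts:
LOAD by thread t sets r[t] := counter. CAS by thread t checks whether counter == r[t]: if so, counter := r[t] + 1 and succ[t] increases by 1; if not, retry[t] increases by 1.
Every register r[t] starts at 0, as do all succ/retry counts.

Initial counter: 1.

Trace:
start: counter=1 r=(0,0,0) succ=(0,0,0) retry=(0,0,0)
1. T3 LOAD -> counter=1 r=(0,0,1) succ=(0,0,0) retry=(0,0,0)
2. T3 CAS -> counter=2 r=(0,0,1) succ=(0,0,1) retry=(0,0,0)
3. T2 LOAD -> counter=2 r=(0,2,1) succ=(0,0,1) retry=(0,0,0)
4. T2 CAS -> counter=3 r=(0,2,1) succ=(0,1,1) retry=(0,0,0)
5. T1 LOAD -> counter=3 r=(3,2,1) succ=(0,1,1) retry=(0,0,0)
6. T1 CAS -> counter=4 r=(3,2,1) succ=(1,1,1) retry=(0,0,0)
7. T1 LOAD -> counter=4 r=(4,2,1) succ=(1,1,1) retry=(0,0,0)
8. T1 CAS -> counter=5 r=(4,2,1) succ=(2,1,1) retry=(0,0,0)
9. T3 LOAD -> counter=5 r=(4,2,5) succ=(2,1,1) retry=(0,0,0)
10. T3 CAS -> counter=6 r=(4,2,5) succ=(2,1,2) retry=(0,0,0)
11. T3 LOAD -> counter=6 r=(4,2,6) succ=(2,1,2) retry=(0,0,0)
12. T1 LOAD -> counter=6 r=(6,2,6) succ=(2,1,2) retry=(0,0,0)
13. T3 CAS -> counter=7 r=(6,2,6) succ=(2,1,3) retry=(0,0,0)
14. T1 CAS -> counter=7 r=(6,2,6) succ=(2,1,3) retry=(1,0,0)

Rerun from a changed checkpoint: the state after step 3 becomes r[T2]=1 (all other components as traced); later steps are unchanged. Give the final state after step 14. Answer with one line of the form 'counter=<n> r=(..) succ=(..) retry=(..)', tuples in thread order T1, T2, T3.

state after step 3 := counter=2 r=(0,1,1) succ=(0,0,1) retry=(0,0,0)
4. T2 CAS -> counter=2 r=(0,1,1) succ=(0,0,1) retry=(0,1,0)
5. T1 LOAD -> counter=2 r=(2,1,1) succ=(0,0,1) retry=(0,1,0)
6. T1 CAS -> counter=3 r=(2,1,1) succ=(1,0,1) retry=(0,1,0)
7. T1 LOAD -> counter=3 r=(3,1,1) succ=(1,0,1) retry=(0,1,0)
8. T1 CAS -> counter=4 r=(3,1,1) succ=(2,0,1) retry=(0,1,0)
9. T3 LOAD -> counter=4 r=(3,1,4) succ=(2,0,1) retry=(0,1,0)
10. T3 CAS -> counter=5 r=(3,1,4) succ=(2,0,2) retry=(0,1,0)
11. T3 LOAD -> counter=5 r=(3,1,5) succ=(2,0,2) retry=(0,1,0)
12. T1 LOAD -> counter=5 r=(5,1,5) succ=(2,0,2) retry=(0,1,0)
13. T3 CAS -> counter=6 r=(5,1,5) succ=(2,0,3) retry=(0,1,0)
14. T1 CAS -> counter=6 r=(5,1,5) succ=(2,0,3) retry=(1,1,0)

counter=6 r=(5,1,5) succ=(2,0,3) retry=(1,1,0)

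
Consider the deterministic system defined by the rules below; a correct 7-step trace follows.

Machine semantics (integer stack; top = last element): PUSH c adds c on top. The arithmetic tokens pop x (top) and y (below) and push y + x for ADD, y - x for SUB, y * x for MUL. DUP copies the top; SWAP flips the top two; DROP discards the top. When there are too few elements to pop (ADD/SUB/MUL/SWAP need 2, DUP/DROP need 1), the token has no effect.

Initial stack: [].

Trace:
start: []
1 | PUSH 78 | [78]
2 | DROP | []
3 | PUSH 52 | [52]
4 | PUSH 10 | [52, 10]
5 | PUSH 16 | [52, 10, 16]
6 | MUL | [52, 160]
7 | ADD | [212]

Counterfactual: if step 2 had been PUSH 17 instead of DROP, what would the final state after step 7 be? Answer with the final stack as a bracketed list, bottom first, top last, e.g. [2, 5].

(re-executing from step 2 with the substitution; state before step 2: [78])
2 | PUSH 17 | [78, 17]
3 | PUSH 52 | [78, 17, 52]
4 | PUSH 10 | [78, 17, 52, 10]
5 | PUSH 16 | [78, 17, 52, 10, 16]
6 | MUL | [78, 17, 52, 160]
7 | ADD | [78, 17, 212]

[78, 17, 212]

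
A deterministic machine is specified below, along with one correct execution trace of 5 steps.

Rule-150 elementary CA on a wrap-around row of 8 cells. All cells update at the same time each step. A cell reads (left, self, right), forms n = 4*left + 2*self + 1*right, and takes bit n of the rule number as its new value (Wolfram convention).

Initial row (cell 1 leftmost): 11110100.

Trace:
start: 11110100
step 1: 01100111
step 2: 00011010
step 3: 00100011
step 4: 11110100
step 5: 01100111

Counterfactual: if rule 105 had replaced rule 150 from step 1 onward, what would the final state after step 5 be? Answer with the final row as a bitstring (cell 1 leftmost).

10011000

(re-executing steps 1..5 under rule 105; state before step 1: 11110100)
step 1: 10011000
step 2: 00011010
step 3: 11011100
step 4: 11110100
step 5: 10011000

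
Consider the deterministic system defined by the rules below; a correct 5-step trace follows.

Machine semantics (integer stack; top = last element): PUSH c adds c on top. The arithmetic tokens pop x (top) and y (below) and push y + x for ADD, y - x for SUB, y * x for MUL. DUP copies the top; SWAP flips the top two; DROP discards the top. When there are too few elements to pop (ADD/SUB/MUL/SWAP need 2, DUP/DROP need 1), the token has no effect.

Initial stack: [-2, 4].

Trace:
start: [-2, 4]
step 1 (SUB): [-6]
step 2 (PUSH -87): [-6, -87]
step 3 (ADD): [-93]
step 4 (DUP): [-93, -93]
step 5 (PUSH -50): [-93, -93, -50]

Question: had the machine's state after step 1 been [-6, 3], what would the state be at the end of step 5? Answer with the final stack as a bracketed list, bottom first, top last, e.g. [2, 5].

state after step 1 := [-6, 3]
step 2 (PUSH -87): [-6, 3, -87]
step 3 (ADD): [-6, -84]
step 4 (DUP): [-6, -84, -84]
step 5 (PUSH -50): [-6, -84, -84, -50]

[-6, -84, -84, -50]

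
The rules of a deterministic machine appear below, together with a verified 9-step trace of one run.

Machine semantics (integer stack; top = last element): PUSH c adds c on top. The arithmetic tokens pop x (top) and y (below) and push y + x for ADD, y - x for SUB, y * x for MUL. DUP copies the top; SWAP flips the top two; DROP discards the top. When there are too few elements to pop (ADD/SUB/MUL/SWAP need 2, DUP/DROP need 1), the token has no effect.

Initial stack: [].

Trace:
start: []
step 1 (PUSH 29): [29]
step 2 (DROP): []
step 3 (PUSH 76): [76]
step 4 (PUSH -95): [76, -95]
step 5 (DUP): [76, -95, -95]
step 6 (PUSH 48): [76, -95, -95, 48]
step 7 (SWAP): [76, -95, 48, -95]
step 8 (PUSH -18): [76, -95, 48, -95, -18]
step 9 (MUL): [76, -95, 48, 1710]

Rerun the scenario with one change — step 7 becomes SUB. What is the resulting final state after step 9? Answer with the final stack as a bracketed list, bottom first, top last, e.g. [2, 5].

[76, -95, 2574]

(re-executing from step 7 with the substitution; state before step 7: [76, -95, -95, 48])
step 7 (SUB): [76, -95, -143]
step 8 (PUSH -18): [76, -95, -143, -18]
step 9 (MUL): [76, -95, 2574]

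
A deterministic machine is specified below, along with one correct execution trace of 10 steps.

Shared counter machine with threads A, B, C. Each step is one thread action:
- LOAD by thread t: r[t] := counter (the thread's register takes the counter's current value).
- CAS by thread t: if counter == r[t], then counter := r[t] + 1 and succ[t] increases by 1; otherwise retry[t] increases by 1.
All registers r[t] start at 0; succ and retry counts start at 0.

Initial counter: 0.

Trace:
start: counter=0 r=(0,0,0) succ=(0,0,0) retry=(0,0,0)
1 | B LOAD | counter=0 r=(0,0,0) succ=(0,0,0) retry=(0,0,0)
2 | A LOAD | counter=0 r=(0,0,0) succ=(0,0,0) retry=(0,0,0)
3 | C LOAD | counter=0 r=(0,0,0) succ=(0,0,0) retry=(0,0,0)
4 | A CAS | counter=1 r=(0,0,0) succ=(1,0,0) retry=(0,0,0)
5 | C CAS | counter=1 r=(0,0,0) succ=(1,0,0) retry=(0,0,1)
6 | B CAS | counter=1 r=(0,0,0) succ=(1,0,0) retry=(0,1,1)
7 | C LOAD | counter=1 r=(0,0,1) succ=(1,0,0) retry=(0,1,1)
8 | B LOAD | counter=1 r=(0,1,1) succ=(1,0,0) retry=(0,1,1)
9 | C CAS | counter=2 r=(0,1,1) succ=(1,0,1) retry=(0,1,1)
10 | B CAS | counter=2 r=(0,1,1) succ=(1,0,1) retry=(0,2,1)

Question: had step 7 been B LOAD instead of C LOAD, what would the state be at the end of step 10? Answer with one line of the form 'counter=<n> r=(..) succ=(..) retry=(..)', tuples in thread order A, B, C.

(re-executing from step 7 with the substitution; state before step 7: counter=1 r=(0,0,0) succ=(1,0,0) retry=(0,1,1))
7 | B LOAD | counter=1 r=(0,1,0) succ=(1,0,0) retry=(0,1,1)
8 | B LOAD | counter=1 r=(0,1,0) succ=(1,0,0) retry=(0,1,1)
9 | C CAS | counter=1 r=(0,1,0) succ=(1,0,0) retry=(0,1,2)
10 | B CAS | counter=2 r=(0,1,0) succ=(1,1,0) retry=(0,1,2)

counter=2 r=(0,1,0) succ=(1,1,0) retry=(0,1,2)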